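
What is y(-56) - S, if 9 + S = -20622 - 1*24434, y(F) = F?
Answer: 45009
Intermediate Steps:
S = -45065 (S = -9 + (-20622 - 1*24434) = -9 + (-20622 - 24434) = -9 - 45056 = -45065)
y(-56) - S = -56 - 1*(-45065) = -56 + 45065 = 45009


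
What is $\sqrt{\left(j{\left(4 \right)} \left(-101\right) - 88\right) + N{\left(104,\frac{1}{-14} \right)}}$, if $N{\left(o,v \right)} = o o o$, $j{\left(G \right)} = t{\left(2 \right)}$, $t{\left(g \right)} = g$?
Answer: $11 \sqrt{9294} \approx 1060.5$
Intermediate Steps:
$j{\left(G \right)} = 2$
$N{\left(o,v \right)} = o^{3}$ ($N{\left(o,v \right)} = o^{2} o = o^{3}$)
$\sqrt{\left(j{\left(4 \right)} \left(-101\right) - 88\right) + N{\left(104,\frac{1}{-14} \right)}} = \sqrt{\left(2 \left(-101\right) - 88\right) + 104^{3}} = \sqrt{\left(-202 - 88\right) + 1124864} = \sqrt{-290 + 1124864} = \sqrt{1124574} = 11 \sqrt{9294}$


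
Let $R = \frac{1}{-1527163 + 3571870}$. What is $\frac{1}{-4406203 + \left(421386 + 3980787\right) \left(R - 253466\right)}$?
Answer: $- \frac{681569}{760498498684103758} \approx -8.9621 \cdot 10^{-13}$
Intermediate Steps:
$R = \frac{1}{2044707} \approx 4.8907 \cdot 10^{-7}$
$\frac{1}{-4406203 + \left(421386 + 3980787\right) \left(R - 253466\right)} = \frac{1}{-4406203 + \left(421386 + 3980787\right) \left(\frac{1}{2044707} - 253466\right)} = \frac{1}{-4406203 + 4402173 \left(- \frac{518263704461}{2044707}\right)} = \frac{1}{-4406203 - \frac{760495495552731251}{681569}} = \frac{1}{- \frac{760498498684103758}{681569}} = - \frac{681569}{760498498684103758}$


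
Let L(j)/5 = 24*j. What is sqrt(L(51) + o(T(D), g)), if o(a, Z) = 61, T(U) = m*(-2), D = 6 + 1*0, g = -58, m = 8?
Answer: sqrt(6181) ≈ 78.619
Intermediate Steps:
D = 6 (D = 6 + 0 = 6)
T(U) = -16 (T(U) = 8*(-2) = -16)
L(j) = 120*j (L(j) = 5*(24*j) = 120*j)
sqrt(L(51) + o(T(D), g)) = sqrt(120*51 + 61) = sqrt(6120 + 61) = sqrt(6181)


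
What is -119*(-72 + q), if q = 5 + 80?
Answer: -1547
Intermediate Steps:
q = 85
-119*(-72 + q) = -119*(-72 + 85) = -119*13 = -1547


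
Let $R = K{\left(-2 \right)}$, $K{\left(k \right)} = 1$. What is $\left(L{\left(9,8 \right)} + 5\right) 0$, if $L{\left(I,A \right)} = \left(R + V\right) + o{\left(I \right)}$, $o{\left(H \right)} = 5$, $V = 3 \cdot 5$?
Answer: $0$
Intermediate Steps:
$V = 15$
$R = 1$
$L{\left(I,A \right)} = 21$ ($L{\left(I,A \right)} = \left(1 + 15\right) + 5 = 16 + 5 = 21$)
$\left(L{\left(9,8 \right)} + 5\right) 0 = \left(21 + 5\right) 0 = 26 \cdot 0 = 0$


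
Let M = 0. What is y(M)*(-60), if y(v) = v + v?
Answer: 0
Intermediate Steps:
y(v) = 2*v
y(M)*(-60) = (2*0)*(-60) = 0*(-60) = 0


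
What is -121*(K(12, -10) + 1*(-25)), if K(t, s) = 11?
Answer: 1694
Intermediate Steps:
-121*(K(12, -10) + 1*(-25)) = -121*(11 + 1*(-25)) = -121*(11 - 25) = -121*(-14) = 1694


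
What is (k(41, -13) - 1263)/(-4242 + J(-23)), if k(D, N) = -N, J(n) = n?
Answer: 250/853 ≈ 0.29308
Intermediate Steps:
(k(41, -13) - 1263)/(-4242 + J(-23)) = (-1*(-13) - 1263)/(-4242 - 23) = (13 - 1263)/(-4265) = -1250*(-1/4265) = 250/853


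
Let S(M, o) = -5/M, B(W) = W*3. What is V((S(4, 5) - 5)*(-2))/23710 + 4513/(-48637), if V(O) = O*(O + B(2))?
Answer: -76604739/922546616 ≈ -0.083036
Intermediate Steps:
B(W) = 3*W
V(O) = O*(6 + O) (V(O) = O*(O + 3*2) = O*(O + 6) = O*(6 + O))
V((S(4, 5) - 5)*(-2))/23710 + 4513/(-48637) = (((-5/4 - 5)*(-2))*(6 + (-5/4 - 5)*(-2)))/23710 + 4513/(-48637) = (((-5*¼ - 5)*(-2))*(6 + (-5*¼ - 5)*(-2)))*(1/23710) + 4513*(-1/48637) = (((-5/4 - 5)*(-2))*(6 + (-5/4 - 5)*(-2)))*(1/23710) - 4513/48637 = ((-25/4*(-2))*(6 - 25/4*(-2)))*(1/23710) - 4513/48637 = (25*(6 + 25/2)/2)*(1/23710) - 4513/48637 = ((25/2)*(37/2))*(1/23710) - 4513/48637 = (925/4)*(1/23710) - 4513/48637 = 185/18968 - 4513/48637 = -76604739/922546616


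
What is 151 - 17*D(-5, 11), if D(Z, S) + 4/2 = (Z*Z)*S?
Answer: -4490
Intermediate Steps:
D(Z, S) = -2 + S*Z**2 (D(Z, S) = -2 + (Z*Z)*S = -2 + Z**2*S = -2 + S*Z**2)
151 - 17*D(-5, 11) = 151 - 17*(-2 + 11*(-5)**2) = 151 - 17*(-2 + 11*25) = 151 - 17*(-2 + 275) = 151 - 17*273 = 151 - 4641 = -4490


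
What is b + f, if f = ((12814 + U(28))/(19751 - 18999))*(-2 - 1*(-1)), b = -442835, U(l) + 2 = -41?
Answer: -333024691/752 ≈ -4.4285e+5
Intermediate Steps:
U(l) = -43 (U(l) = -2 - 41 = -43)
f = -12771/752 (f = ((12814 - 43)/(19751 - 18999))*(-2 - 1*(-1)) = (12771/752)*(-2 + 1) = (12771*(1/752))*(-1) = (12771/752)*(-1) = -12771/752 ≈ -16.983)
b + f = -442835 - 12771/752 = -333024691/752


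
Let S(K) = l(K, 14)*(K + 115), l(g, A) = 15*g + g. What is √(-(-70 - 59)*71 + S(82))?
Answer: √267623 ≈ 517.32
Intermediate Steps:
l(g, A) = 16*g
S(K) = 16*K*(115 + K) (S(K) = (16*K)*(K + 115) = (16*K)*(115 + K) = 16*K*(115 + K))
√(-(-70 - 59)*71 + S(82)) = √(-(-70 - 59)*71 + 16*82*(115 + 82)) = √(-(-129)*71 + 16*82*197) = √(-1*(-9159) + 258464) = √(9159 + 258464) = √267623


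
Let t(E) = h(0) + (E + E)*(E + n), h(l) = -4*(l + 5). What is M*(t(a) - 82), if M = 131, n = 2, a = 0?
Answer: -13362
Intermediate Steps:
h(l) = -20 - 4*l (h(l) = -4*(5 + l) = -20 - 4*l)
t(E) = -20 + 2*E*(2 + E) (t(E) = (-20 - 4*0) + (E + E)*(E + 2) = (-20 + 0) + (2*E)*(2 + E) = -20 + 2*E*(2 + E))
M*(t(a) - 82) = 131*((-20 + 2*0² + 4*0) - 82) = 131*((-20 + 2*0 + 0) - 82) = 131*((-20 + 0 + 0) - 82) = 131*(-20 - 82) = 131*(-102) = -13362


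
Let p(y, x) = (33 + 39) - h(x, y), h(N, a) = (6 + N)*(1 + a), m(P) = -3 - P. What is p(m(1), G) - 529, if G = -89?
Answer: -706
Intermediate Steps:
h(N, a) = (1 + a)*(6 + N)
p(y, x) = 66 - x - 6*y - x*y (p(y, x) = (33 + 39) - (6 + x + 6*y + x*y) = 72 + (-6 - x - 6*y - x*y) = 66 - x - 6*y - x*y)
p(m(1), G) - 529 = (66 - 1*(-89) - 6*(-3 - 1*1) - 1*(-89)*(-3 - 1*1)) - 529 = (66 + 89 - 6*(-3 - 1) - 1*(-89)*(-3 - 1)) - 529 = (66 + 89 - 6*(-4) - 1*(-89)*(-4)) - 529 = (66 + 89 + 24 - 356) - 529 = -177 - 529 = -706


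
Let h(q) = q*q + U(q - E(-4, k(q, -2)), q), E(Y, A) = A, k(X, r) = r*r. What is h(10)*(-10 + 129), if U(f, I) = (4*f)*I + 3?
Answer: 40817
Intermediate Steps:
k(X, r) = r²
U(f, I) = 3 + 4*I*f (U(f, I) = 4*I*f + 3 = 3 + 4*I*f)
h(q) = 3 + q² + 4*q*(-4 + q) (h(q) = q*q + (3 + 4*q*(q - 1*(-2)²)) = q² + (3 + 4*q*(q - 1*4)) = q² + (3 + 4*q*(q - 4)) = q² + (3 + 4*q*(-4 + q)) = 3 + q² + 4*q*(-4 + q))
h(10)*(-10 + 129) = (3 - 16*10 + 5*10²)*(-10 + 129) = (3 - 160 + 5*100)*119 = (3 - 160 + 500)*119 = 343*119 = 40817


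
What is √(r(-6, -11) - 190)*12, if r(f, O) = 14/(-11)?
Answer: 24*I*√5786/11 ≈ 165.96*I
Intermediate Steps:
r(f, O) = -14/11 (r(f, O) = 14*(-1/11) = -14/11)
√(r(-6, -11) - 190)*12 = √(-14/11 - 190)*12 = √(-2104/11)*12 = (2*I*√5786/11)*12 = 24*I*√5786/11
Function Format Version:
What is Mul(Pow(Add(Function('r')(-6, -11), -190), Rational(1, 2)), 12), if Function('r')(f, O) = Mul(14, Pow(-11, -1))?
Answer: Mul(Rational(24, 11), I, Pow(5786, Rational(1, 2))) ≈ Mul(165.96, I)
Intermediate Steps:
Function('r')(f, O) = Rational(-14, 11) (Function('r')(f, O) = Mul(14, Rational(-1, 11)) = Rational(-14, 11))
Mul(Pow(Add(Function('r')(-6, -11), -190), Rational(1, 2)), 12) = Mul(Pow(Add(Rational(-14, 11), -190), Rational(1, 2)), 12) = Mul(Pow(Rational(-2104, 11), Rational(1, 2)), 12) = Mul(Mul(Rational(2, 11), I, Pow(5786, Rational(1, 2))), 12) = Mul(Rational(24, 11), I, Pow(5786, Rational(1, 2)))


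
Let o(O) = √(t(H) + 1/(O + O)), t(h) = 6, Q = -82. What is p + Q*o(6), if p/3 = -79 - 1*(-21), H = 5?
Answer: -174 - 41*√219/3 ≈ -376.25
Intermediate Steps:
p = -174 (p = 3*(-79 - 1*(-21)) = 3*(-79 + 21) = 3*(-58) = -174)
o(O) = √(6 + 1/(2*O)) (o(O) = √(6 + 1/(O + O)) = √(6 + 1/(2*O)))
p + Q*o(6) = -174 - 41*√(24 + 2/6) = -174 - 41*√(24 + 2*(⅙)) = -174 - 41*√(24 + ⅓) = -174 - 41*√(73/3) = -174 - 41*√219/3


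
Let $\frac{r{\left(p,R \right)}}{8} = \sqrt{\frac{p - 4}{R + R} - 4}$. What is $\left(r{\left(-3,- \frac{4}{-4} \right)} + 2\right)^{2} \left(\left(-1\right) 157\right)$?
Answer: $74732 - 2512 i \sqrt{30} \approx 74732.0 - 13759.0 i$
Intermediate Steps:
$r{\left(p,R \right)} = 8 \sqrt{-4 + \frac{-4 + p}{2 R}}$ ($r{\left(p,R \right)} = 8 \sqrt{\frac{p - 4}{R + R} - 4} = 8 \sqrt{\frac{-4 + p}{2 R} - 4} = 8 \sqrt{-4 + \frac{-4 + p}{2 R}}$)
$\left(r{\left(-3,- \frac{4}{-4} \right)} + 2\right)^{2} \left(\left(-1\right) 157\right) = \left(4 \sqrt{2} \sqrt{\frac{-4 - 3 - 8 \left(- \frac{4}{-4}\right)}{\left(-4\right) \frac{1}{-4}}} + 2\right)^{2} \left(\left(-1\right) 157\right) = \left(4 \sqrt{2} \sqrt{\frac{-4 - 3 - 8 \left(\left(-4\right) \left(- \frac{1}{4}\right)\right)}{\left(-4\right) \left(- \frac{1}{4}\right)}} + 2\right)^{2} \left(-157\right) = \left(4 \sqrt{2} \sqrt{\frac{-4 - 3 - 8}{1}} + 2\right)^{2} \left(-157\right) = \left(4 \sqrt{2} \sqrt{1 \left(-4 - 3 - 8\right)} + 2\right)^{2} \left(-157\right) = \left(4 \sqrt{2} \sqrt{1 \left(-15\right)} + 2\right)^{2} \left(-157\right) = \left(4 \sqrt{2} \sqrt{-15} + 2\right)^{2} \left(-157\right) = \left(4 \sqrt{2} i \sqrt{15} + 2\right)^{2} \left(-157\right) = \left(4 i \sqrt{30} + 2\right)^{2} \left(-157\right) = \left(2 + 4 i \sqrt{30}\right)^{2} \left(-157\right) = - 157 \left(2 + 4 i \sqrt{30}\right)^{2}$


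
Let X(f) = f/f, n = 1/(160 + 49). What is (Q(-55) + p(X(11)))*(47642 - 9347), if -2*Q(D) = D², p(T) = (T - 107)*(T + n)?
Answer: -25915949775/418 ≈ -6.2000e+7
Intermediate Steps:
n = 1/209 ≈ 0.0047847
X(f) = 1
p(T) = (-107 + T)*(1/209 + T) (p(T) = (T - 107)*(T + 1/209) = (-107 + T)*(1/209 + T))
Q(D) = -D²/2
(Q(-55) + p(X(11)))*(47642 - 9347) = (-½*(-55)² + (-107/209 + 1² - 22362/209*1))*(47642 - 9347) = (-½*3025 + (-107/209 + 1 - 22362/209))*38295 = (-3025/2 - 22260/209)*38295 = -676745/418*38295 = -25915949775/418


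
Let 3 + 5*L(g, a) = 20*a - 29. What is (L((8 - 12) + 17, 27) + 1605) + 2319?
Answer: 20128/5 ≈ 4025.6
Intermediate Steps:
L(g, a) = -32/5 + 4*a (L(g, a) = -⅗ + (20*a - 29)/5 = -⅗ + (-29 + 20*a)/5 = -⅗ + (-29/5 + 4*a) = -32/5 + 4*a)
(L((8 - 12) + 17, 27) + 1605) + 2319 = ((-32/5 + 4*27) + 1605) + 2319 = ((-32/5 + 108) + 1605) + 2319 = (508/5 + 1605) + 2319 = 8533/5 + 2319 = 20128/5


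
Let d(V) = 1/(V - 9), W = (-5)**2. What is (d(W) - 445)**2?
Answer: 50680161/256 ≈ 1.9797e+5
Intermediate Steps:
W = 25
d(V) = 1/(-9 + V)
(d(W) - 445)**2 = (1/(-9 + 25) - 445)**2 = (1/16 - 445)**2 = (-7119/16)**2 = 50680161/256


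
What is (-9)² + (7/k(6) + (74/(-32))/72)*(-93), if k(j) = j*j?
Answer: 25307/384 ≈ 65.904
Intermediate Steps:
k(j) = j²
(-9)² + (7/k(6) + (74/(-32))/72)*(-93) = (-9)² + (7/(6²) + (74/(-32))/72)*(-93) = 81 + (7/36 + (74*(-1/32))*(1/72))*(-93) = 81 + (7*(1/36) - 37/16*1/72)*(-93) = 81 + (7/36 - 37/1152)*(-93) = 81 + (187/1152)*(-93) = 81 - 5797/384 = 25307/384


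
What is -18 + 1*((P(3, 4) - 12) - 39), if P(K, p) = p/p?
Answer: -68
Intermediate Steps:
P(K, p) = 1
-18 + 1*((P(3, 4) - 12) - 39) = -18 + 1*((1 - 12) - 39) = -18 + 1*(-11 - 39) = -18 + 1*(-50) = -18 - 50 = -68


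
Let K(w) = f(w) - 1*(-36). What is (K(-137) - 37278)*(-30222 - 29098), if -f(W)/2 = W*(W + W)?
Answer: 6662703760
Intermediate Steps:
f(W) = -4*W² (f(W) = -2*W*(W + W) = -2*W*2*W = -4*W²)
K(w) = 36 - 4*w² (K(w) = -4*w² - 1*(-36) = -4*w² + 36 = 36 - 4*w²)
(K(-137) - 37278)*(-30222 - 29098) = ((36 - 4*(-137)²) - 37278)*(-30222 - 29098) = ((36 - 4*18769) - 37278)*(-59320) = ((36 - 75076) - 37278)*(-59320) = (-75040 - 37278)*(-59320) = -112318*(-59320) = 6662703760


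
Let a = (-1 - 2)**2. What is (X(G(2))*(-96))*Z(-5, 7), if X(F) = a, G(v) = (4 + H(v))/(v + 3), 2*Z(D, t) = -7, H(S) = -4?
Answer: 3024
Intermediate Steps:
Z(D, t) = -7/2 (Z(D, t) = (1/2)*(-7) = -7/2)
a = 9 (a = (-3)**2 = 9)
G(v) = 0 (G(v) = (4 - 4)/(v + 3) = 0/(3 + v) = 0)
X(F) = 9
(X(G(2))*(-96))*Z(-5, 7) = (9*(-96))*(-7/2) = -864*(-7/2) = 3024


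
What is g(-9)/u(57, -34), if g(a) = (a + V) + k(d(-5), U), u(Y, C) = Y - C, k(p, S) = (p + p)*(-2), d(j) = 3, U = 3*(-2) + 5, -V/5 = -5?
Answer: 4/91 ≈ 0.043956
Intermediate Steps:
V = 25 (V = -5*(-5) = 25)
U = -1 (U = -6 + 5 = -1)
k(p, S) = -4*p (k(p, S) = (2*p)*(-2) = -4*p)
g(a) = 13 + a (g(a) = (a + 25) - 4*3 = (25 + a) - 12 = 13 + a)
g(-9)/u(57, -34) = (13 - 9)/(57 - 1*(-34)) = 4/(57 + 34) = 4/91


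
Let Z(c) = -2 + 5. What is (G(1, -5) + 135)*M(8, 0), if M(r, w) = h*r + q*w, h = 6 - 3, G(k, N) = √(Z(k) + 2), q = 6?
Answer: 3240 + 24*√5 ≈ 3293.7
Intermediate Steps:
Z(c) = 3
G(k, N) = √5 (G(k, N) = √(3 + 2) = √5)
h = 3
M(r, w) = 3*r + 6*w
(G(1, -5) + 135)*M(8, 0) = (√5 + 135)*(3*8 + 6*0) = (135 + √5)*(24 + 0) = (135 + √5)*24 = 3240 + 24*√5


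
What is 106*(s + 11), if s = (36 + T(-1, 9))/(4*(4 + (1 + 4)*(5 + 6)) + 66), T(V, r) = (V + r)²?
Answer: 181366/151 ≈ 1201.1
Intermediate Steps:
s = 50/151 (s = (36 + (-1 + 9)²)/(4*(4 + (1 + 4)*(5 + 6)) + 66) = (36 + 8²)/(4*(4 + 5*11) + 66) = (36 + 64)/(4*(4 + 55) + 66) = 100/(4*59 + 66) = 100/(236 + 66) = 100/302 = 100*(1/302) = 50/151 ≈ 0.33113)
106*(s + 11) = 106*(50/151 + 11) = 106*(1711/151) = 181366/151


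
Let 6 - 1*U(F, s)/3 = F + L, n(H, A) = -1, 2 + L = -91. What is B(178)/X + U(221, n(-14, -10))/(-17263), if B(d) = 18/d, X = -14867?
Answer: 7936431/374455129 ≈ 0.021195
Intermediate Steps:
L = -93 (L = -2 - 91 = -93)
U(F, s) = 297 - 3*F (U(F, s) = 18 - 3*(F - 93) = 18 - 3*(-93 + F) = 18 + (279 - 3*F) = 297 - 3*F)
B(178)/X + U(221, n(-14, -10))/(-17263) = (18/178)/(-14867) + (297 - 3*221)/(-17263) = (18*(1/178))*(-1/14867) + (297 - 663)*(-1/17263) = (9/89)*(-1/14867) - 366*(-1/17263) = -9/1323163 + 6/283 = 7936431/374455129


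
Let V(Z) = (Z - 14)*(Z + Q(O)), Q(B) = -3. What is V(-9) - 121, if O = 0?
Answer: 155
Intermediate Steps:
V(Z) = (-14 + Z)*(-3 + Z) (V(Z) = (Z - 14)*(Z - 3) = (-14 + Z)*(-3 + Z))
V(-9) - 121 = (42 + (-9)**2 - 17*(-9)) - 121 = (42 + 81 + 153) - 121 = 276 - 121 = 155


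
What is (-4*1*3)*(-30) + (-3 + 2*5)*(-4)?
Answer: 332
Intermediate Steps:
(-4*1*3)*(-30) + (-3 + 2*5)*(-4) = -4*3*(-30) + (-3 + 10)*(-4) = -12*(-30) + 7*(-4) = 360 - 28 = 332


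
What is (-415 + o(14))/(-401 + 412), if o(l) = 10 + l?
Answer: -391/11 ≈ -35.545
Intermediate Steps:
(-415 + o(14))/(-401 + 412) = (-415 + (10 + 14))/(-401 + 412) = (-415 + 24)/11 = -391*1/11 = -391/11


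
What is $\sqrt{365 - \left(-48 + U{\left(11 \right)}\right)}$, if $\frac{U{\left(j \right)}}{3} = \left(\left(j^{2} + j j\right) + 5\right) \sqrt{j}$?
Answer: $\sqrt{413 - 741 \sqrt{11}} \approx 45.217 i$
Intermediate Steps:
$U{\left(j \right)} = 3 \sqrt{j} \left(5 + 2 j^{2}\right)$ ($U{\left(j \right)} = 3 \left(\left(j^{2} + j j\right) + 5\right) \sqrt{j} = 3 \left(\left(j^{2} + j^{2}\right) + 5\right) \sqrt{j} = 3 \left(2 j^{2} + 5\right) \sqrt{j} = 3 \left(5 + 2 j^{2}\right) \sqrt{j} = 3 \sqrt{j} \left(5 + 2 j^{2}\right)$)
$\sqrt{365 - \left(-48 + U{\left(11 \right)}\right)} = \sqrt{365 + \left(151 - \left(\sqrt{11} \left(15 + 6 \cdot 11^{2}\right) + 103\right)\right)} = \sqrt{365 + \left(151 - \left(\sqrt{11} \left(15 + 6 \cdot 121\right) + 103\right)\right)} = \sqrt{365 + \left(151 - \left(\sqrt{11} \left(15 + 726\right) + 103\right)\right)} = \sqrt{365 + \left(151 - \left(\sqrt{11} \cdot 741 + 103\right)\right)} = \sqrt{365 + \left(151 - \left(741 \sqrt{11} + 103\right)\right)} = \sqrt{365 + \left(151 - \left(103 + 741 \sqrt{11}\right)\right)} = \sqrt{365 + \left(48 - 741 \sqrt{11}\right)} = \sqrt{413 - 741 \sqrt{11}}$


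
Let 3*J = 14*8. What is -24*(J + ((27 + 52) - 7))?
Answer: -2624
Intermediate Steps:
J = 112/3 (J = (14*8)/3 = (⅓)*112 = 112/3 ≈ 37.333)
-24*(J + ((27 + 52) - 7)) = -24*(112/3 + ((27 + 52) - 7)) = -24*(112/3 + (79 - 7)) = -24*(112/3 + 72) = -24*328/3 = -2624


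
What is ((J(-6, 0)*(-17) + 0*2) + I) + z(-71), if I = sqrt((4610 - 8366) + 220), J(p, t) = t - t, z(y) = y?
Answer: -71 + 4*I*sqrt(221) ≈ -71.0 + 59.464*I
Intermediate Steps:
J(p, t) = 0
I = 4*I*sqrt(221) (I = sqrt(-3756 + 220) = sqrt(-3536) = 4*I*sqrt(221) ≈ 59.464*I)
((J(-6, 0)*(-17) + 0*2) + I) + z(-71) = ((0*(-17) + 0*2) + 4*I*sqrt(221)) - 71 = ((0 + 0) + 4*I*sqrt(221)) - 71 = (0 + 4*I*sqrt(221)) - 71 = 4*I*sqrt(221) - 71 = -71 + 4*I*sqrt(221)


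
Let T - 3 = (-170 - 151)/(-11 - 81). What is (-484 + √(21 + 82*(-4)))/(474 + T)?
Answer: -44528/44205 + 92*I*√307/44205 ≈ -1.0073 + 0.036466*I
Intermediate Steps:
T = 597/92 (T = 3 + (-170 - 151)/(-11 - 81) = 3 - 321/(-92) = 3 - 321*(-1/92) = 3 + 321/92 = 597/92 ≈ 6.4891)
(-484 + √(21 + 82*(-4)))/(474 + T) = (-484 + √(21 + 82*(-4)))/(474 + 597/92) = (-484 + √(21 - 328))/(44205/92) = (-484 + √(-307))*(92/44205) = (-484 + I*√307)*(92/44205) = -44528/44205 + 92*I*√307/44205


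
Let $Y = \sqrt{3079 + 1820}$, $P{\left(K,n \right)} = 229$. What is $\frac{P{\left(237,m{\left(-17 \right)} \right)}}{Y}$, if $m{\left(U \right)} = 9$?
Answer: $\frac{229 \sqrt{4899}}{4899} \approx 3.2718$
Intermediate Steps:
$Y = \sqrt{4899} \approx 69.993$
$\frac{P{\left(237,m{\left(-17 \right)} \right)}}{Y} = \frac{229}{\sqrt{4899}} = 229 \frac{\sqrt{4899}}{4899} = \frac{229 \sqrt{4899}}{4899}$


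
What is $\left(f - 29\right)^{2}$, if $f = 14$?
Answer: $225$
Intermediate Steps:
$\left(f - 29\right)^{2} = \left(14 - 29\right)^{2} = \left(-15\right)^{2} = 225$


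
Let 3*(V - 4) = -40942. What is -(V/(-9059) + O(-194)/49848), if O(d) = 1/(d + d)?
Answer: -87958676127/58403445472 ≈ -1.5061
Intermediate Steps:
O(d) = 1/(2*d)
V = -40930/3 (V = 4 + (⅓)*(-40942) = 4 - 40942/3 = -40930/3 ≈ -13643.)
-(V/(-9059) + O(-194)/49848) = -(-40930/3/(-9059) + ((½)/(-194))/49848) = -(-40930/3*(-1/9059) + ((½)*(-1/194))*(1/49848)) = -(40930/27177 - 1/388*1/49848) = -(40930/27177 - 1/19341024) = -1*87958676127/58403445472 = -87958676127/58403445472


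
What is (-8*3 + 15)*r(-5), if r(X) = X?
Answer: 45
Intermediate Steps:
(-8*3 + 15)*r(-5) = (-8*3 + 15)*(-5) = (-24 + 15)*(-5) = -9*(-5) = 45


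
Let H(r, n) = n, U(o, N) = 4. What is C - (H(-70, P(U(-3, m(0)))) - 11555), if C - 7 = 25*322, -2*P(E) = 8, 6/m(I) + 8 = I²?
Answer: 19616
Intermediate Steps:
m(I) = 6/(-8 + I²)
P(E) = -4 (P(E) = -½*8 = -4)
C = 8057 (C = 7 + 25*322 = 7 + 8050 = 8057)
C - (H(-70, P(U(-3, m(0)))) - 11555) = 8057 - (-4 - 11555) = 8057 - 1*(-11559) = 8057 + 11559 = 19616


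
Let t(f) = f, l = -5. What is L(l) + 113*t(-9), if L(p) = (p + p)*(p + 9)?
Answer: -1057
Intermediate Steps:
L(p) = 2*p*(9 + p) (L(p) = (2*p)*(9 + p) = 2*p*(9 + p))
L(l) + 113*t(-9) = 2*(-5)*(9 - 5) + 113*(-9) = 2*(-5)*4 - 1017 = -40 - 1017 = -1057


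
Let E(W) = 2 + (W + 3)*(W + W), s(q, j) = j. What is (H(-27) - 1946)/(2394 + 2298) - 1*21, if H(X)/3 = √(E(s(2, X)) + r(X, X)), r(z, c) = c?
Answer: -50239/2346 + √1271/1564 ≈ -21.392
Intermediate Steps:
E(W) = 2 + 2*W*(3 + W) (E(W) = 2 + (3 + W)*(2*W) = 2 + 2*W*(3 + W))
H(X) = 3*√(2 + 2*X² + 7*X) (H(X) = 3*√((2 + 2*X² + 6*X) + X) = 3*√(2 + 2*X² + 7*X))
(H(-27) - 1946)/(2394 + 2298) - 1*21 = (3*√(2 + 2*(-27)² + 7*(-27)) - 1946)/(2394 + 2298) - 1*21 = (3*√(2 + 2*729 - 189) - 1946)/4692 - 21 = (3*√(2 + 1458 - 189) - 1946)*(1/4692) - 21 = (3*√1271 - 1946)*(1/4692) - 21 = (-1946 + 3*√1271)*(1/4692) - 21 = (-973/2346 + √1271/1564) - 21 = -50239/2346 + √1271/1564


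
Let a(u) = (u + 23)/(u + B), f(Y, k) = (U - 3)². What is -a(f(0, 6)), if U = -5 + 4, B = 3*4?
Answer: -39/28 ≈ -1.3929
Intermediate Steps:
B = 12
U = -1
f(Y, k) = 16 (f(Y, k) = (-1 - 3)² = (-4)² = 16)
a(u) = (23 + u)/(12 + u) (a(u) = (u + 23)/(u + 12) = (23 + u)/(12 + u))
-a(f(0, 6)) = -(23 + 16)/(12 + 16) = -39/28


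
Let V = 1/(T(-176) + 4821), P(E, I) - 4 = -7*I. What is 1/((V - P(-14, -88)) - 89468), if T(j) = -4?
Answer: -4817/433953895 ≈ -1.1100e-5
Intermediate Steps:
P(E, I) = 4 - 7*I
V = 1/4817 (V = 1/(-4 + 4821) = 1/4817 ≈ 0.00020760)
1/((V - P(-14, -88)) - 89468) = 1/((1/4817 - (4 - 7*(-88))) - 89468) = 1/((1/4817 - (4 + 616)) - 89468) = 1/((1/4817 - 1*620) - 89468) = 1/((1/4817 - 620) - 89468) = 1/(-2986539/4817 - 89468) = 1/(-433953895/4817) = -4817/433953895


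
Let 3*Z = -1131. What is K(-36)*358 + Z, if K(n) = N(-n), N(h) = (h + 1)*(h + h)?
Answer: 953335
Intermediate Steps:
Z = -377 (Z = (⅓)*(-1131) = -377)
N(h) = 2*h*(1 + h) (N(h) = (1 + h)*(2*h) = 2*h*(1 + h))
K(n) = -2*n*(1 - n) (K(n) = 2*(-n)*(1 - n) = -2*n*(1 - n))
K(-36)*358 + Z = (2*(-36)*(-1 - 36))*358 - 377 = (2*(-36)*(-37))*358 - 377 = 2664*358 - 377 = 953712 - 377 = 953335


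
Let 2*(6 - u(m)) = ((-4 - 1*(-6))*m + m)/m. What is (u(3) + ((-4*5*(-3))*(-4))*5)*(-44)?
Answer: 52602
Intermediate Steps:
u(m) = 9/2 (u(m) = 6 - ((-4 - 1*(-6))*m + m)/(2*m) = 6 - ((-4 + 6)*m + m)/(2*m) = 6 - (2*m + m)/(2*m) = 6 - 3*m/(2*m) = 6 - ½*3 = 6 - 3/2 = 9/2)
(u(3) + ((-4*5*(-3))*(-4))*5)*(-44) = (9/2 + ((-4*5*(-3))*(-4))*5)*(-44) = (9/2 + (-20*(-3)*(-4))*5)*(-44) = (9/2 + (60*(-4))*5)*(-44) = (9/2 - 240*5)*(-44) = (9/2 - 1200)*(-44) = -2391/2*(-44) = 52602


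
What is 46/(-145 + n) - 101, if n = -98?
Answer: -24589/243 ≈ -101.19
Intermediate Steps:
46/(-145 + n) - 101 = 46/(-145 - 98) - 101 = 46/(-243) - 101 = -1/243*46 - 101 = -46/243 - 101 = -24589/243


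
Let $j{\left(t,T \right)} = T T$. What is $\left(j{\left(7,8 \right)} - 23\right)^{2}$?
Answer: $1681$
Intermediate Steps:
$j{\left(t,T \right)} = T^{2}$
$\left(j{\left(7,8 \right)} - 23\right)^{2} = \left(8^{2} - 23\right)^{2} = \left(64 - 23\right)^{2} = 41^{2} = 1681$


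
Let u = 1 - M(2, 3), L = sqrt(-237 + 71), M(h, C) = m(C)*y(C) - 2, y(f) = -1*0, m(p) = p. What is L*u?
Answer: 3*I*sqrt(166) ≈ 38.652*I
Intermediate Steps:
y(f) = 0
M(h, C) = -2 (M(h, C) = C*0 - 2 = 0 - 2 = -2)
L = I*sqrt(166) (L = sqrt(-166) = I*sqrt(166) ≈ 12.884*I)
u = 3 (u = 1 - 1*(-2) = 1 + 2 = 3)
L*u = (I*sqrt(166))*3 = 3*I*sqrt(166)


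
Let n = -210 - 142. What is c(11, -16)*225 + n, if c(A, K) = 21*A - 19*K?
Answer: 120023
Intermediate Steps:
c(A, K) = -19*K + 21*A
n = -352
c(11, -16)*225 + n = (-19*(-16) + 21*11)*225 - 352 = (304 + 231)*225 - 352 = 535*225 - 352 = 120375 - 352 = 120023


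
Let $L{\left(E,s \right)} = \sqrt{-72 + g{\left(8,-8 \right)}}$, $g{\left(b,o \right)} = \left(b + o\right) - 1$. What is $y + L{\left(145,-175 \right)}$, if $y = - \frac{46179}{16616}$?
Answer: $- \frac{46179}{16616} + i \sqrt{73} \approx -2.7792 + 8.544 i$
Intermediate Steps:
$g{\left(b,o \right)} = -1 + b + o$
$y = - \frac{46179}{16616}$ ($y = \left(-46179\right) \frac{1}{16616} = - \frac{46179}{16616} \approx -2.7792$)
$L{\left(E,s \right)} = i \sqrt{73}$ ($L{\left(E,s \right)} = \sqrt{-72 - 1} = \sqrt{-73} = i \sqrt{73}$)
$y + L{\left(145,-175 \right)} = - \frac{46179}{16616} + i \sqrt{73}$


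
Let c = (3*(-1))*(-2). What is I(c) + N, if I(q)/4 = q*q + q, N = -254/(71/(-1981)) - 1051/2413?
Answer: 1242866505/171323 ≈ 7254.5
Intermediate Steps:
N = 1214084241/171323 (N = -254/(71*(-1/1981)) - 1051*1/2413 = -254/(-71/1981) - 1051/2413 = -254*(-1981/71) - 1051/2413 = 503174/71 - 1051/2413 = 1214084241/171323 ≈ 7086.5)
c = 6 (c = -3*(-2) = 6)
I(q) = 4*q + 4*q² (I(q) = 4*(q*q + q) = 4*(q² + q) = 4*(q + q²) = 4*q + 4*q²)
I(c) + N = 4*6*(1 + 6) + 1214084241/171323 = 4*6*7 + 1214084241/171323 = 168 + 1214084241/171323 = 1242866505/171323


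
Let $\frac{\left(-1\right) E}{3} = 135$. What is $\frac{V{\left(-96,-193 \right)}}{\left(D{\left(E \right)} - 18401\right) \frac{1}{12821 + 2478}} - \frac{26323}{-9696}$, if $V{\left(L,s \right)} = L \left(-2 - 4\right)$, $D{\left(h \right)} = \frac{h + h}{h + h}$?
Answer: $- \frac{2654968147}{5575200} \approx -476.21$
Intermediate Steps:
$E = -405$ ($E = \left(-3\right) 135 = -405$)
$D{\left(h \right)} = 1$ ($D{\left(h \right)} = \frac{2 h}{2 h} = 2 h \frac{1}{2 h} = 1$)
$V{\left(L,s \right)} = - 6 L$ ($V{\left(L,s \right)} = L \left(-6\right) = - 6 L$)
$\frac{V{\left(-96,-193 \right)}}{\left(D{\left(E \right)} - 18401\right) \frac{1}{12821 + 2478}} - \frac{26323}{-9696} = \frac{\left(-6\right) \left(-96\right)}{\left(1 - 18401\right) \frac{1}{12821 + 2478}} - \frac{26323}{-9696} = \frac{576}{\left(-18400\right) \frac{1}{15299}} - - \frac{26323}{9696} = \frac{576}{\left(-18400\right) \frac{1}{15299}} + \frac{26323}{9696} = \frac{576}{- \frac{18400}{15299}} + \frac{26323}{9696} = 576 \left(- \frac{15299}{18400}\right) + \frac{26323}{9696} = - \frac{275382}{575} + \frac{26323}{9696} = - \frac{2654968147}{5575200}$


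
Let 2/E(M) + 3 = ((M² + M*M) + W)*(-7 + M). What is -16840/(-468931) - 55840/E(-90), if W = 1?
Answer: 20574947856696840/468931 ≈ 4.3876e+10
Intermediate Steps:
E(M) = 2/(-3 + (1 + 2*M²)*(-7 + M)) (E(M) = 2/(-3 + ((M² + M*M) + 1)*(-7 + M)) = 2/(-3 + ((M² + M²) + 1)*(-7 + M)) = 2/(-3 + (2*M² + 1)*(-7 + M)) = 2/(-3 + (1 + 2*M²)*(-7 + M)))
-16840/(-468931) - 55840/E(-90) = -16840/(-468931) - 55840/(2/(-10 - 90 - 14*(-90)² + 2*(-90)³)) = -16840*(-1/468931) - 55840/(2/(-10 - 90 - 14*8100 + 2*(-729000))) = 16840/468931 - 55840/(2/(-10 - 90 - 113400 - 1458000)) = 16840/468931 - 55840/(2/(-1571500)) = 16840/468931 - 55840/(2*(-1/1571500)) = 16840/468931 - 55840/(-1/785750) = 16840/468931 - 55840*(-785750) = 16840/468931 + 43876280000 = 20574947856696840/468931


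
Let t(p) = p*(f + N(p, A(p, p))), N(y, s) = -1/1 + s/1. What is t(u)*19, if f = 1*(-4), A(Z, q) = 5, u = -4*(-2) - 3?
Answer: 0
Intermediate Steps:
u = 5 (u = 8 - 3 = 5)
N(y, s) = -1 + s (N(y, s) = -1*1 + s*1 = -1 + s)
f = -4
t(p) = 0 (t(p) = p*(-4 + (-1 + 5)) = p*(-4 + 4) = p*0 = 0)
t(u)*19 = 0*19 = 0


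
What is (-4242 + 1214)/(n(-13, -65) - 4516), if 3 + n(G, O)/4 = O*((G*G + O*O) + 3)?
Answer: 757/286937 ≈ 0.0026382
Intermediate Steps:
n(G, O) = -12 + 4*O*(3 + G**2 + O**2) (n(G, O) = -12 + 4*(O*((G*G + O*O) + 3)) = -12 + 4*(O*((G**2 + O**2) + 3)) = -12 + 4*(O*(3 + G**2 + O**2)) = -12 + 4*O*(3 + G**2 + O**2))
(-4242 + 1214)/(n(-13, -65) - 4516) = (-4242 + 1214)/((-12 + 4*(-65)**3 + 12*(-65) + 4*(-65)*(-13)**2) - 4516) = -3028/((-12 + 4*(-274625) - 780 + 4*(-65)*169) - 4516) = -3028/((-12 - 1098500 - 780 - 43940) - 4516) = -3028/(-1143232 - 4516) = -3028/(-1147748) = -3028*(-1/1147748) = 757/286937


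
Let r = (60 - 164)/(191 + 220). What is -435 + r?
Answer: -178889/411 ≈ -435.25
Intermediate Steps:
r = -104/411 ≈ -0.25304
-435 + r = -435 - 104/411 = -178889/411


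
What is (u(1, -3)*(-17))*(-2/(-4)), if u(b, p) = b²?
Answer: -17/2 ≈ -8.5000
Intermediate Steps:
(u(1, -3)*(-17))*(-2/(-4)) = (1²*(-17))*(-2/(-4)) = (1*(-17))*(-2*(-¼)) = -17*½ = -17/2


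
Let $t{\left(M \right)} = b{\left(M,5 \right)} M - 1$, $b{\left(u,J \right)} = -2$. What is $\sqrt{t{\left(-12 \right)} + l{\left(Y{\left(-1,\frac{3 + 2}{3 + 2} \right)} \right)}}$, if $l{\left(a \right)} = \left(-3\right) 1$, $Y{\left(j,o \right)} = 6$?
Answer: $2 \sqrt{5} \approx 4.4721$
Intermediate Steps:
$l{\left(a \right)} = -3$
$t{\left(M \right)} = -1 - 2 M$ ($t{\left(M \right)} = - 2 M - 1 = -1 - 2 M$)
$\sqrt{t{\left(-12 \right)} + l{\left(Y{\left(-1,\frac{3 + 2}{3 + 2} \right)} \right)}} = \sqrt{\left(-1 - -24\right) - 3} = \sqrt{\left(-1 + 24\right) - 3} = \sqrt{23 - 3} = \sqrt{20} = 2 \sqrt{5}$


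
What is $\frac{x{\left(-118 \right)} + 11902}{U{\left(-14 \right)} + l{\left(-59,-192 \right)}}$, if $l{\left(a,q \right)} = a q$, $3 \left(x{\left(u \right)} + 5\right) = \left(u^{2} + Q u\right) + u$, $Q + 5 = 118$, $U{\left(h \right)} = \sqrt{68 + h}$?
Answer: $\frac{68275744}{64161765} - \frac{36163 \sqrt{6}}{128323530} \approx 1.0634$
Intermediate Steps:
$Q = 113$ ($Q = -5 + 118 = 113$)
$x{\left(u \right)} = -5 + 38 u + \frac{u^{2}}{3}$ ($x{\left(u \right)} = -5 + \frac{\left(u^{2} + 113 u\right) + u}{3} = -5 + \frac{u^{2} + 114 u}{3} = -5 + \left(38 u + \frac{u^{2}}{3}\right) = -5 + 38 u + \frac{u^{2}}{3}$)
$\frac{x{\left(-118 \right)} + 11902}{U{\left(-14 \right)} + l{\left(-59,-192 \right)}} = \frac{\left(-5 + 38 \left(-118\right) + \frac{\left(-118\right)^{2}}{3}\right) + 11902}{\sqrt{68 - 14} - -11328} = \frac{\left(-5 - 4484 + \frac{1}{3} \cdot 13924\right) + 11902}{\sqrt{54} + 11328} = \frac{\left(-5 - 4484 + \frac{13924}{3}\right) + 11902}{3 \sqrt{6} + 11328} = \frac{\frac{457}{3} + 11902}{11328 + 3 \sqrt{6}} = \frac{36163}{3 \left(11328 + 3 \sqrt{6}\right)}$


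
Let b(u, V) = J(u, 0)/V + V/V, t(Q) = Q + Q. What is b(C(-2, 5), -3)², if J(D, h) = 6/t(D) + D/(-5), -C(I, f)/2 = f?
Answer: 169/900 ≈ 0.18778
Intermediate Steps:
t(Q) = 2*Q
C(I, f) = -2*f
J(D, h) = 3/D - D/5 (J(D, h) = 6/((2*D)) + D/(-5) = 6*(1/(2*D)) + D*(-⅕) = 3/D - D/5)
b(u, V) = 1 + (3/u - u/5)/V (b(u, V) = (3/u - u/5)/V + V/V = (3/u - u/5)/V + 1 = 1 + (3/u - u/5)/V)
b(C(-2, 5), -3)² = (1 + 3/(-3*(-2*5)) - ⅕*(-2*5)/(-3))² = (1 + 3*(-⅓)/(-10) - ⅕*(-10)*(-⅓))² = (1 + 3*(-⅓)*(-⅒) - ⅔)² = (1 + ⅒ - ⅔)² = (13/30)² = 169/900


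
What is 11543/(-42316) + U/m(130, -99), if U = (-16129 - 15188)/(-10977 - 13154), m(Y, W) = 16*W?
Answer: -3352569067/12253528752 ≈ -0.27360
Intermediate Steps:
U = 31317/24131 (U = -31317/(-24131) = -31317*(-1/24131) = 31317/24131 ≈ 1.2978)
11543/(-42316) + U/m(130, -99) = 11543/(-42316) + 31317/(24131*((16*(-99)))) = 11543*(-1/42316) + (31317/24131)/(-1584) = -11543/42316 + (31317/24131)*(-1/1584) = -11543/42316 - 949/1158288 = -3352569067/12253528752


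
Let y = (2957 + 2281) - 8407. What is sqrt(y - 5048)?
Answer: 3*I*sqrt(913) ≈ 90.648*I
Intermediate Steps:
y = -3169 (y = 5238 - 8407 = -3169)
sqrt(y - 5048) = sqrt(-3169 - 5048) = sqrt(-8217) = 3*I*sqrt(913)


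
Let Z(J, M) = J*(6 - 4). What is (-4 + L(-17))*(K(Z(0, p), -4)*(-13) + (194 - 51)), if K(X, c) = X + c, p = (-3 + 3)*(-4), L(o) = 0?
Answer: -780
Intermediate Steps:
p = 0 (p = 0*(-4) = 0)
Z(J, M) = 2*J (Z(J, M) = J*2 = 2*J)
(-4 + L(-17))*(K(Z(0, p), -4)*(-13) + (194 - 51)) = (-4 + 0)*((2*0 - 4)*(-13) + (194 - 51)) = -4*((0 - 4)*(-13) + 143) = -4*(-4*(-13) + 143) = -4*(52 + 143) = -4*195 = -780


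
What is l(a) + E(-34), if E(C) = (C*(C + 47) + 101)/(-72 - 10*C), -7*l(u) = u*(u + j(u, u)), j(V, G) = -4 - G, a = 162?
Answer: 171277/1876 ≈ 91.299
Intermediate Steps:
l(u) = 4*u/7 (l(u) = -u*(u + (-4 - u))/7 = -u*(-4)/7 = -(-4)*u/7 = 4*u/7)
E(C) = (101 + C*(47 + C))/(-72 - 10*C) (E(C) = (C*(47 + C) + 101)/(-72 - 10*C) = (101 + C*(47 + C))/(-72 - 10*C))
l(a) + E(-34) = (4/7)*162 + (-101 - 1*(-34)² - 47*(-34))/(2*(36 + 5*(-34))) = 648/7 + (-101 - 1*1156 + 1598)/(2*(36 - 170)) = 648/7 + (½)*(-101 - 1156 + 1598)/(-134) = 648/7 + (½)*(-1/134)*341 = 648/7 - 341/268 = 171277/1876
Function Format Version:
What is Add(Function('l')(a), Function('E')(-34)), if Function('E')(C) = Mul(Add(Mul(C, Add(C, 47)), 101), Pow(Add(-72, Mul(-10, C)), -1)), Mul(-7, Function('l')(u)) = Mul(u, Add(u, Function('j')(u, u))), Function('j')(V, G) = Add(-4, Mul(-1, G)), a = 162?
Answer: Rational(171277, 1876) ≈ 91.299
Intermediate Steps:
Function('l')(u) = Mul(Rational(4, 7), u) (Function('l')(u) = Mul(Rational(-1, 7), Mul(u, Add(u, Add(-4, Mul(-1, u))))) = Mul(Rational(-1, 7), Mul(u, -4)) = Mul(Rational(-1, 7), Mul(-4, u)) = Mul(Rational(4, 7), u))
Function('E')(C) = Mul(Pow(Add(-72, Mul(-10, C)), -1), Add(101, Mul(C, Add(47, C)))) (Function('E')(C) = Mul(Add(Mul(C, Add(47, C)), 101), Pow(Add(-72, Mul(-10, C)), -1)) = Mul(Add(101, Mul(C, Add(47, C))), Pow(Add(-72, Mul(-10, C)), -1)) = Mul(Pow(Add(-72, Mul(-10, C)), -1), Add(101, Mul(C, Add(47, C)))))
Add(Function('l')(a), Function('E')(-34)) = Add(Mul(Rational(4, 7), 162), Mul(Rational(1, 2), Pow(Add(36, Mul(5, -34)), -1), Add(-101, Mul(-1, Pow(-34, 2)), Mul(-47, -34)))) = Add(Rational(648, 7), Mul(Rational(1, 2), Pow(Add(36, -170), -1), Add(-101, Mul(-1, 1156), 1598))) = Add(Rational(648, 7), Mul(Rational(1, 2), Pow(-134, -1), Add(-101, -1156, 1598))) = Add(Rational(648, 7), Mul(Rational(1, 2), Rational(-1, 134), 341)) = Add(Rational(648, 7), Rational(-341, 268)) = Rational(171277, 1876)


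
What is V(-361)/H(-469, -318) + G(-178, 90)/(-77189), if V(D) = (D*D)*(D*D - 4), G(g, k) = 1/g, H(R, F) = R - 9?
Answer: -58335228453057629/1641887219 ≈ -3.5529e+7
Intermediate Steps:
H(R, F) = -9 + R
V(D) = D**2*(-4 + D**2) (V(D) = D**2*(D**2 - 4) = D**2*(-4 + D**2))
V(-361)/H(-469, -318) + G(-178, 90)/(-77189) = ((-361)**2*(-4 + (-361)**2))/(-9 - 469) + 1/(-178*(-77189)) = (130321*(-4 + 130321))/(-478) - 1/178*(-1/77189) = (130321*130317)*(-1/478) + 1/13739642 = 16983041757*(-1/478) + 1/13739642 = -16983041757/478 + 1/13739642 = -58335228453057629/1641887219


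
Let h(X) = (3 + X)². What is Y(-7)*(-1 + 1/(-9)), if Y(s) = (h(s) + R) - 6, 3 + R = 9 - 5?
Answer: -110/9 ≈ -12.222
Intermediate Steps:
R = 1 (R = -3 + (9 - 5) = -3 + 4 = 1)
Y(s) = -5 + (3 + s)² (Y(s) = ((3 + s)² + 1) - 6 = (1 + (3 + s)²) - 6 = -5 + (3 + s)²)
Y(-7)*(-1 + 1/(-9)) = (-5 + (3 - 7)²)*(-1 + 1/(-9)) = (-5 + (-4)²)*(-1 - ⅑) = (-5 + 16)*(-10/9) = 11*(-10/9) = -110/9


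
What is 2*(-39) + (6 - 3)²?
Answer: -69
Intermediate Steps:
2*(-39) + (6 - 3)² = -78 + 3² = -78 + 9 = -69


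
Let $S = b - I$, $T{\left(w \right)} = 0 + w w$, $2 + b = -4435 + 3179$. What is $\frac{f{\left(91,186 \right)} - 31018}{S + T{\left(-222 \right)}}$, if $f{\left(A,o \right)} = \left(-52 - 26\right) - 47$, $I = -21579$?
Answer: $- \frac{31143}{69605} \approx -0.44742$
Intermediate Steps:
$b = -1258$ ($b = -2 + \left(-4435 + 3179\right) = -2 - 1256 = -1258$)
$T{\left(w \right)} = w^{2}$ ($T{\left(w \right)} = 0 + w^{2} = w^{2}$)
$f{\left(A,o \right)} = -125$ ($f{\left(A,o \right)} = -78 - 47 = -125$)
$S = 20321$ ($S = -1258 - -21579 = -1258 + 21579 = 20321$)
$\frac{f{\left(91,186 \right)} - 31018}{S + T{\left(-222 \right)}} = \frac{-125 - 31018}{20321 + \left(-222\right)^{2}} = - \frac{31143}{20321 + 49284} = - \frac{31143}{69605}$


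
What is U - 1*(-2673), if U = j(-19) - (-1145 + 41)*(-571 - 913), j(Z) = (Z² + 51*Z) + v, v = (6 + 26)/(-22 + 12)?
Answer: -8181371/5 ≈ -1.6363e+6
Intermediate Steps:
v = -16/5 (v = 32/(-10) = 32*(-⅒) = -16/5 ≈ -3.2000)
j(Z) = -16/5 + Z² + 51*Z (j(Z) = (Z² + 51*Z) - 16/5 = -16/5 + Z² + 51*Z)
U = -8194736/5 (U = (-16/5 + (-19)² + 51*(-19)) - (-1145 + 41)*(-571 - 913) = (-16/5 + 361 - 969) - (-1104)*(-1484) = -3056/5 - 1*1638336 = -3056/5 - 1638336 = -8194736/5 ≈ -1.6389e+6)
U - 1*(-2673) = -8194736/5 - 1*(-2673) = -8194736/5 + 2673 = -8181371/5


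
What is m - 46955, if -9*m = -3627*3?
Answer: -45746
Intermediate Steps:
m = 1209 (m = -(-403)*3 = -1/9*(-10881) = 1209)
m - 46955 = 1209 - 46955 = -45746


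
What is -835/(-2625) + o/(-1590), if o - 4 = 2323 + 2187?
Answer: -70144/27825 ≈ -2.5209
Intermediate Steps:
o = 4514 (o = 4 + (2323 + 2187) = 4 + 4510 = 4514)
-835/(-2625) + o/(-1590) = -835/(-2625) + 4514/(-1590) = -835*(-1/2625) + 4514*(-1/1590) = 167/525 - 2257/795 = -70144/27825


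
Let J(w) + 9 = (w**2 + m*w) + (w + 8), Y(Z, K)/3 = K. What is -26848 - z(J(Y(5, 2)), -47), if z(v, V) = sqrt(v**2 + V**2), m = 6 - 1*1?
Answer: -26848 - 5*sqrt(290) ≈ -26933.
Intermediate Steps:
Y(Z, K) = 3*K
m = 5 (m = 6 - 1 = 5)
J(w) = -1 + w**2 + 6*w (J(w) = -9 + ((w**2 + 5*w) + (w + 8)) = -9 + ((w**2 + 5*w) + (8 + w)) = -9 + (8 + w**2 + 6*w) = -1 + w**2 + 6*w)
z(v, V) = sqrt(V**2 + v**2)
-26848 - z(J(Y(5, 2)), -47) = -26848 - sqrt((-47)**2 + (-1 + (3*2)**2 + 6*(3*2))**2) = -26848 - sqrt(2209 + (-1 + 6**2 + 6*6)**2) = -26848 - sqrt(2209 + (-1 + 36 + 36)**2) = -26848 - sqrt(2209 + 71**2) = -26848 - sqrt(2209 + 5041) = -26848 - sqrt(7250) = -26848 - 5*sqrt(290)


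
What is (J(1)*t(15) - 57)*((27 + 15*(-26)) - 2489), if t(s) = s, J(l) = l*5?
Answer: -51336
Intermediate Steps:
J(l) = 5*l
(J(1)*t(15) - 57)*((27 + 15*(-26)) - 2489) = ((5*1)*15 - 57)*((27 + 15*(-26)) - 2489) = (5*15 - 57)*((27 - 390) - 2489) = (75 - 57)*(-363 - 2489) = 18*(-2852) = -51336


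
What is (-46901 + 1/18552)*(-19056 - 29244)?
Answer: 3502182087775/1546 ≈ 2.2653e+9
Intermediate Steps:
(-46901 + 1/18552)*(-19056 - 29244) = (-46901 + 1/18552)*(-48300) = -870107351/18552*(-48300) = 3502182087775/1546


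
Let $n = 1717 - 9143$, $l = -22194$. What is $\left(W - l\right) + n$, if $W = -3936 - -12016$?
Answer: $22848$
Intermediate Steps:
$W = 8080$ ($W = -3936 + 12016 = 8080$)
$n = -7426$
$\left(W - l\right) + n = \left(8080 - -22194\right) - 7426 = \left(8080 + 22194\right) - 7426 = 30274 - 7426 = 22848$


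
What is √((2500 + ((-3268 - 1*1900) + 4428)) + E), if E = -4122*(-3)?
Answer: √14126 ≈ 118.85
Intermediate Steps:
E = 12366
√((2500 + ((-3268 - 1*1900) + 4428)) + E) = √((2500 + ((-3268 - 1*1900) + 4428)) + 12366) = √((2500 + ((-3268 - 1900) + 4428)) + 12366) = √((2500 + (-5168 + 4428)) + 12366) = √((2500 - 740) + 12366) = √(1760 + 12366) = √14126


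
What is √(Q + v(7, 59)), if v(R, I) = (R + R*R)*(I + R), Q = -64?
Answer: 4*√227 ≈ 60.266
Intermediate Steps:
v(R, I) = (I + R)*(R + R²) (v(R, I) = (R + R²)*(I + R) = (I + R)*(R + R²))
√(Q + v(7, 59)) = √(-64 + 7*(59 + 7 + 7² + 59*7)) = √(-64 + 7*(59 + 7 + 49 + 413)) = √(-64 + 7*528) = √(-64 + 3696) = √3632 = 4*√227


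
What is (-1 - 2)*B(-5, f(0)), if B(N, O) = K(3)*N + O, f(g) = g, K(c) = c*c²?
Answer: 405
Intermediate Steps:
K(c) = c³
B(N, O) = O + 27*N (B(N, O) = 3³*N + O = 27*N + O = O + 27*N)
(-1 - 2)*B(-5, f(0)) = (-1 - 2)*(0 + 27*(-5)) = -3*(0 - 135) = -3*(-135) = 405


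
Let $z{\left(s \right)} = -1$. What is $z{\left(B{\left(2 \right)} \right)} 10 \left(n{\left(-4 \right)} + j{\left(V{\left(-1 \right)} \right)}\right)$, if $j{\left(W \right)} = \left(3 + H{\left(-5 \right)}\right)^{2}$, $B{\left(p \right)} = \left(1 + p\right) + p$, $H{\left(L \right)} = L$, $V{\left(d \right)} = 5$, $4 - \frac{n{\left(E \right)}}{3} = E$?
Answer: $-280$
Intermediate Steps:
$n{\left(E \right)} = 12 - 3 E$
$B{\left(p \right)} = 1 + 2 p$
$j{\left(W \right)} = 4$ ($j{\left(W \right)} = \left(3 - 5\right)^{2} = \left(-2\right)^{2} = 4$)
$z{\left(B{\left(2 \right)} \right)} 10 \left(n{\left(-4 \right)} + j{\left(V{\left(-1 \right)} \right)}\right) = \left(-1\right) 10 \left(\left(12 - -12\right) + 4\right) = - 10 \left(\left(12 + 12\right) + 4\right) = - 10 \left(24 + 4\right) = \left(-10\right) 28 = -280$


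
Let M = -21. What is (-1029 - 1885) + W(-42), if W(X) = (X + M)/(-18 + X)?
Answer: -58259/20 ≈ -2912.9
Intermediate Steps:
W(X) = (-21 + X)/(-18 + X) (W(X) = (X - 21)/(-18 + X) = (-21 + X)/(-18 + X))
(-1029 - 1885) + W(-42) = (-1029 - 1885) + (-21 - 42)/(-18 - 42) = -2914 - 63/(-60) = -2914 - 1/60*(-63) = -2914 + 21/20 = -58259/20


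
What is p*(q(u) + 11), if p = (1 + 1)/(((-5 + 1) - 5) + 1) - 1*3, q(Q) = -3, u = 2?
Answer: -26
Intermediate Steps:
p = -13/4 (p = 2/((-4 - 5) + 1) - 3 = 2/(-9 + 1) - 3 = 2/(-8) - 3 = 2*(-⅛) - 3 = -¼ - 3 = -13/4 ≈ -3.2500)
p*(q(u) + 11) = -13*(-3 + 11)/4 = -13/4*8 = -26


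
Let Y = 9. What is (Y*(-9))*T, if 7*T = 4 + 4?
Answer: -648/7 ≈ -92.571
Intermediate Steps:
T = 8/7 (T = (4 + 4)/7 = (⅐)*8 = 8/7 ≈ 1.1429)
(Y*(-9))*T = (9*(-9))*(8/7) = -81*8/7 = -648/7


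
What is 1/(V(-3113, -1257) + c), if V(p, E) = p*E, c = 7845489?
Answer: 1/11758530 ≈ 8.5045e-8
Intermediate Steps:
V(p, E) = E*p
1/(V(-3113, -1257) + c) = 1/(-1257*(-3113) + 7845489) = 1/(3913041 + 7845489) = 1/11758530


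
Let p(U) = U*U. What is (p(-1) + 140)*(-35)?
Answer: -4935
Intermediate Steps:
p(U) = U**2
(p(-1) + 140)*(-35) = ((-1)**2 + 140)*(-35) = (1 + 140)*(-35) = 141*(-35) = -4935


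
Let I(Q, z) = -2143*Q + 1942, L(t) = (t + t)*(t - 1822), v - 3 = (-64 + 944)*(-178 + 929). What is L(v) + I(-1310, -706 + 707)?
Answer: 871127230998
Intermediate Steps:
v = 660883 (v = 3 + (-64 + 944)*(-178 + 929) = 3 + 880*751 = 3 + 660880 = 660883)
L(t) = 2*t*(-1822 + t) (L(t) = (2*t)*(-1822 + t) = 2*t*(-1822 + t))
I(Q, z) = 1942 - 2143*Q
L(v) + I(-1310, -706 + 707) = 2*660883*(-1822 + 660883) + (1942 - 2143*(-1310)) = 2*660883*659061 + (1942 + 2807330) = 871124421726 + 2809272 = 871127230998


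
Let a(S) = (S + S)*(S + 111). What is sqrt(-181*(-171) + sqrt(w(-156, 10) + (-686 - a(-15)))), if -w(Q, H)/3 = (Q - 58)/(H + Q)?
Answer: sqrt(164937879 + 803*sqrt(96433))/73 ≈ 176.06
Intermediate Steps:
w(Q, H) = -3*(-58 + Q)/(H + Q) (w(Q, H) = -3*(Q - 58)/(H + Q) = -3*(-58 + Q)/(H + Q))
a(S) = 2*S*(111 + S) (a(S) = (2*S)*(111 + S) = 2*S*(111 + S))
sqrt(-181*(-171) + sqrt(w(-156, 10) + (-686 - a(-15)))) = sqrt(-181*(-171) + sqrt(3*(58 - 1*(-156))/(10 - 156) + (-686 - 2*(-15)*(111 - 15)))) = sqrt(30951 + sqrt(3*(58 + 156)/(-146) + (-686 - 2*(-15)*96))) = sqrt(30951 + sqrt(3*(-1/146)*214 + (-686 - 1*(-2880)))) = sqrt(30951 + sqrt(-321/73 + (-686 + 2880))) = sqrt(30951 + sqrt(-321/73 + 2194)) = sqrt(30951 + sqrt(159841/73)) = sqrt(30951 + 11*sqrt(96433)/73)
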